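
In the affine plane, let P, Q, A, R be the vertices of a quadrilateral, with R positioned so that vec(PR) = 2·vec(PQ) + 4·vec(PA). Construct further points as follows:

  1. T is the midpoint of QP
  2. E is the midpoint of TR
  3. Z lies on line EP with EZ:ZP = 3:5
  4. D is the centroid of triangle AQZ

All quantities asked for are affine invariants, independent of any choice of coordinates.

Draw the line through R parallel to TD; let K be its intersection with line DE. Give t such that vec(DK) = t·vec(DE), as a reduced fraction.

t = 2

Set P = (0, 0), Q = (1, 0), A = (0, 1), R = (2, 4); any affine frame gives the same invariant.
1. T is the midpoint of QP ⇒ T = (1/2, 0)
2. E is the midpoint of TR ⇒ E = (5/4, 2)
3. Z lies on line EP with EZ:ZP = 3:5 ⇒ Z = (25/32, 5/4)
4. D is the centroid of triangle AQZ ⇒ D = (19/32, 3/4)
through R parallel to TD: direction (3/32, 3/4); meets DE at K = (61/32, 13/4)
K = D + t·(E−D) with t = 2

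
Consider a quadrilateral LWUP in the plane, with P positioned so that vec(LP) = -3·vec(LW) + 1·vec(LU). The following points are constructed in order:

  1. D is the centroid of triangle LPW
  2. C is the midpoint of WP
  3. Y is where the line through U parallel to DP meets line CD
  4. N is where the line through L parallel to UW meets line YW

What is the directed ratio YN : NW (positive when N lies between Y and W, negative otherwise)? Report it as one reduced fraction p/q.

Assign L = (0, 0), W = (1, 0), U = (0, 1), P = (-3, 1) — the answer is frame-independent, so this choice is without loss of generality.
1. D is the centroid of triangle LPW ⇒ D = (-2/3, 1/3)
2. C is the midpoint of WP ⇒ C = (-1, 1/2)
3. Y is where the line through U parallel to DP meets line CD ⇒ Y = (-14/3, 7/3)
4. N is where the line through L parallel to UW meets line YW ⇒ N = (-7/10, 7/10)
N = Y + t·(W−Y) with t = 7/10, so YN:NW = t:(1−t) = 7/10:3/10

YN:NW = 7/3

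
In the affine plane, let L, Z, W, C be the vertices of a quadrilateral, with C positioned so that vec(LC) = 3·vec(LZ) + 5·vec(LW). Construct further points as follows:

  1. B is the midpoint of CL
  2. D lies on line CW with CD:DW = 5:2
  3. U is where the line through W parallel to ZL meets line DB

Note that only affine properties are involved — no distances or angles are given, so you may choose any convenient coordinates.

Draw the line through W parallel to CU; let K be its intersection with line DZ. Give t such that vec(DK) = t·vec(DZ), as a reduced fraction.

Work in coordinates with L = (0, 0), Z = (1, 0), W = (0, 1), C = (3, 5).
1. B is the midpoint of CL ⇒ B = (3/2, 5/2)
2. D lies on line CW with CD:DW = 5:2 ⇒ D = (6/7, 15/7)
3. U is where the line through W parallel to ZL meets line DB ⇒ U = (-6/5, 1)
through W parallel to CU: direction (-21/5, -4); meets DZ at K = (294/335, 123/67)
K = D + t·(Z−D) with t = 48/335

t = 48/335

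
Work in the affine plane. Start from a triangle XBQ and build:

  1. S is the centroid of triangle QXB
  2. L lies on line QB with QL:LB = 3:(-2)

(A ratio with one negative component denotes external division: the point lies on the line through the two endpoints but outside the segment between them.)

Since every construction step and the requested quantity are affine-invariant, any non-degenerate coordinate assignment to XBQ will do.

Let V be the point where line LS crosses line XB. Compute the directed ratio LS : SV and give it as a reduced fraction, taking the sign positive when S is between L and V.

LS:SV = -7

Set X = (0, 0), B = (1, 0), Q = (0, 1); any affine frame gives the same invariant.
1. S is the centroid of triangle QXB ⇒ S = (1/3, 1/3)
2. L lies on line QB with QL:LB = 3:(-2) ⇒ L = (3, -2)
line LS meets XB at V = (5/7, 0)
S = L + t·(V−L) with t = 7/6, so LS:SV = 7/6:-1/6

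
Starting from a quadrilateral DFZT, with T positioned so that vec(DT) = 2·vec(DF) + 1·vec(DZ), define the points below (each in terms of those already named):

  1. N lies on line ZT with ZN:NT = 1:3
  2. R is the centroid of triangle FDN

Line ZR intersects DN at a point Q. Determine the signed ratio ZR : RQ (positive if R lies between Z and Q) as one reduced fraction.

ZR:RQ = -5/2

Choose coordinates D = (0, 0), F = (1, 0), Z = (0, 1), T = (2, 1).
1. N lies on line ZT with ZN:NT = 1:3 ⇒ N = (1/2, 1)
2. R is the centroid of triangle FDN ⇒ R = (1/2, 1/3)
line ZR meets DN at Q = (3/10, 3/5)
R = Z + t·(Q−Z) with t = 5/3, so ZR:RQ = 5/3:-2/3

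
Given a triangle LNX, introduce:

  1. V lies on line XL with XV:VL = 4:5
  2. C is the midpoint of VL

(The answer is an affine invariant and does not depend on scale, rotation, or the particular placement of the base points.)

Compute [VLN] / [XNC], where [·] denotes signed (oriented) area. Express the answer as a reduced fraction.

Assign L = (0, 0), N = (1, 0), X = (0, 1) — the answer is frame-independent, so this choice is without loss of generality.
1. V lies on line XL with XV:VL = 4:5 ⇒ V = (0, 5/9)
2. C is the midpoint of VL ⇒ C = (0, 5/18)
2·[VLN] = 5/9, 2·[XNC] = -13/18
[VLN]:[XNC] = 5/9:-13/18 = -10/13

[VLN]:[XNC] = -10/13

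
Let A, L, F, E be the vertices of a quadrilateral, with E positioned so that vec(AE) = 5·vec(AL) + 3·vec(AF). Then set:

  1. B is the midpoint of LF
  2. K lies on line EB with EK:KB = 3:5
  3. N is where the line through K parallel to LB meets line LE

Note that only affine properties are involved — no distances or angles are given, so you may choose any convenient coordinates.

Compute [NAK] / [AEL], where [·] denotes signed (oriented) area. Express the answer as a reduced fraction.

Choose coordinates A = (0, 0), L = (1, 0), F = (0, 1), E = (5, 3).
1. B is the midpoint of LF ⇒ B = (1/2, 1/2)
2. K lies on line EB with EK:KB = 3:5 ⇒ K = (53/16, 33/16)
3. N is where the line through K parallel to LB meets line LE ⇒ N = (7/2, 15/8)
2·[NAK] = -129/128, 2·[AEL] = -3
[NAK]:[AEL] = -129/128:-3 = 43/128

[NAK]:[AEL] = 43/128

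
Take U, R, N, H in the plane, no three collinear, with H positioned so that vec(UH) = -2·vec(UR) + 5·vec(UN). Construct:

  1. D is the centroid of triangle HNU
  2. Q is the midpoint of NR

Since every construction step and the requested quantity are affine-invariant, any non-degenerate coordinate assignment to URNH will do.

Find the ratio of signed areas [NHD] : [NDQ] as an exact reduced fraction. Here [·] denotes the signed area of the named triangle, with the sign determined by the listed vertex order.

[NHD]:[NDQ] = -4

Set U = (0, 0), R = (1, 0), N = (0, 1), H = (-2, 5); any affine frame gives the same invariant.
1. D is the centroid of triangle HNU ⇒ D = (-2/3, 2)
2. Q is the midpoint of NR ⇒ Q = (1/2, 1/2)
2·[NHD] = 2/3, 2·[NDQ] = -1/6
[NHD]:[NDQ] = 2/3:-1/6 = -4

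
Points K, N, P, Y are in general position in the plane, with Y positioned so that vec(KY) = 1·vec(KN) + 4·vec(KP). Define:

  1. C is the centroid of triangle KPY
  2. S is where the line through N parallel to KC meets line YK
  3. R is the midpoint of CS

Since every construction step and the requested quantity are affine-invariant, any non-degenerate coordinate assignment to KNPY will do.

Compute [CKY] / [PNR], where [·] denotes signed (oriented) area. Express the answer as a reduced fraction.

[CKY]:[PNR] = 2/75

Set K = (0, 0), N = (1, 0), P = (0, 1), Y = (1, 4); any affine frame gives the same invariant.
1. C is the centroid of triangle KPY ⇒ C = (1/3, 5/3)
2. S is where the line through N parallel to KC meets line YK ⇒ S = (5, 20)
3. R is the midpoint of CS ⇒ R = (8/3, 65/6)
2·[CKY] = 1/3, 2·[PNR] = 25/2
[CKY]:[PNR] = 1/3:25/2 = 2/75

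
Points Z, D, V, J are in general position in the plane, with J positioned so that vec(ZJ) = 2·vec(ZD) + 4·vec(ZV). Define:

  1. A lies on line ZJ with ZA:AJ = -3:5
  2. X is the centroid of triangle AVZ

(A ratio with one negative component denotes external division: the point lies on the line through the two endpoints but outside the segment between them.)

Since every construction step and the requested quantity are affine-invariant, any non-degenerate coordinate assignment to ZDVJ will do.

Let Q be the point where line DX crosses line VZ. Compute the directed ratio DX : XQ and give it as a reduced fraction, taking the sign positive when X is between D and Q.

Assign Z = (0, 0), D = (1, 0), V = (0, 1), J = (2, 4) — the answer is frame-independent, so this choice is without loss of generality.
1. A lies on line ZJ with ZA:AJ = -3:5 ⇒ A = (-3, -6)
2. X is the centroid of triangle AVZ ⇒ X = (-1, -5/3)
line DX meets VZ at Q = (0, -5/6)
X = D + t·(Q−D) with t = 2, so DX:XQ = 2:-1

DX:XQ = -2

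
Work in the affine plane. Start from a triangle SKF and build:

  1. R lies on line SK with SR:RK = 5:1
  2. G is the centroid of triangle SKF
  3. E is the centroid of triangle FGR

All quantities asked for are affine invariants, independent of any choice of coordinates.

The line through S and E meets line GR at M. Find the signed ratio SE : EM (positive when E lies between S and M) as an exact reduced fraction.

Choose coordinates S = (0, 0), K = (1, 0), F = (0, 1).
1. R lies on line SK with SR:RK = 5:1 ⇒ R = (5/6, 0)
2. G is the centroid of triangle SKF ⇒ G = (1/3, 1/3)
3. E is the centroid of triangle FGR ⇒ E = (7/18, 4/9)
line SE meets GR at M = (35/114, 20/57)
E = S + t·(M−S) with t = 19/15, so SE:EM = 19/15:-4/15

SE:EM = -19/4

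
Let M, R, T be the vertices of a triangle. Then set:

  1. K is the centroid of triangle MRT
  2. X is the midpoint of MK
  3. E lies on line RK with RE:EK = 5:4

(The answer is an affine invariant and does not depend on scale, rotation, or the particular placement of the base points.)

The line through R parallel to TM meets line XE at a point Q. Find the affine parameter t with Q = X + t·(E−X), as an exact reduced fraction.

t = 9/5

Work in coordinates with M = (0, 0), R = (1, 0), T = (0, 1).
1. K is the centroid of triangle MRT ⇒ K = (1/3, 1/3)
2. X is the midpoint of MK ⇒ X = (1/6, 1/6)
3. E lies on line RK with RE:EK = 5:4 ⇒ E = (17/27, 5/27)
through R parallel to TM: direction (0, -1); meets XE at Q = (1, 1/5)
Q = X + t·(E−X) with t = 9/5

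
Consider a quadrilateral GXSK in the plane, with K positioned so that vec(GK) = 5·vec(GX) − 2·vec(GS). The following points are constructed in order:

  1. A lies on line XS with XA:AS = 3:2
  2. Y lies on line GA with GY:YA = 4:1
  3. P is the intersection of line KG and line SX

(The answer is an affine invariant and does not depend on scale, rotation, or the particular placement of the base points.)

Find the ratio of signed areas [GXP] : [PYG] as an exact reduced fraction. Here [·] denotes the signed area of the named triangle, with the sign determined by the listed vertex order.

[GXP]:[PYG] = -25/38

Work in coordinates with G = (0, 0), X = (1, 0), S = (0, 1), K = (5, -2).
1. A lies on line XS with XA:AS = 3:2 ⇒ A = (2/5, 3/5)
2. Y lies on line GA with GY:YA = 4:1 ⇒ Y = (8/25, 12/25)
3. P is the intersection of line KG and line SX ⇒ P = (5/3, -2/3)
2·[GXP] = -2/3, 2·[PYG] = 76/75
[GXP]:[PYG] = -2/3:76/75 = -25/38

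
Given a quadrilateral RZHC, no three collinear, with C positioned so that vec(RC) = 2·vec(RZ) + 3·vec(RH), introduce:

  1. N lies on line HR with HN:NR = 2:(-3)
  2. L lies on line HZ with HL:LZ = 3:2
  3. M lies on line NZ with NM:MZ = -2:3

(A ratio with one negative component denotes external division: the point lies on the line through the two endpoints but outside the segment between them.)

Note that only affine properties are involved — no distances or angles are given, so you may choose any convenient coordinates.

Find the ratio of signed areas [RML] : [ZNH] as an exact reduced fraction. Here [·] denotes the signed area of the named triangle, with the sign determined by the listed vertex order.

[RML]:[ZNH] = -31/10

Assign R = (0, 0), Z = (1, 0), H = (0, 1), C = (2, 3) — the answer is frame-independent, so this choice is without loss of generality.
1. N lies on line HR with HN:NR = 2:(-3) ⇒ N = (0, 3)
2. L lies on line HZ with HL:LZ = 3:2 ⇒ L = (3/5, 2/5)
3. M lies on line NZ with NM:MZ = -2:3 ⇒ M = (-2, 9)
2·[RML] = -31/5, 2·[ZNH] = 2
[RML]:[ZNH] = -31/5:2 = -31/10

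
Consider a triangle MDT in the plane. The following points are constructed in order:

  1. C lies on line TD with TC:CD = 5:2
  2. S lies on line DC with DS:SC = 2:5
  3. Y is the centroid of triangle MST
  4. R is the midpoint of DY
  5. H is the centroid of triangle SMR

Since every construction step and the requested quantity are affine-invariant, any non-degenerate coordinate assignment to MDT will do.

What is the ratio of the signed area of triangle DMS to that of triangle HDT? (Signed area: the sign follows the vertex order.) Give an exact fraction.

[DMS]:[HDT] = -72/343

Set M = (0, 0), D = (1, 0), T = (0, 1); any affine frame gives the same invariant.
1. C lies on line TD with TC:CD = 5:2 ⇒ C = (5/7, 2/7)
2. S lies on line DC with DS:SC = 2:5 ⇒ S = (45/49, 4/49)
3. Y is the centroid of triangle MST ⇒ Y = (15/49, 53/147)
4. R is the midpoint of DY ⇒ R = (32/49, 53/294)
5. H is the centroid of triangle SMR ⇒ H = (11/21, 11/126)
2·[DMS] = -4/49, 2·[HDT] = 7/18
[DMS]:[HDT] = -4/49:7/18 = -72/343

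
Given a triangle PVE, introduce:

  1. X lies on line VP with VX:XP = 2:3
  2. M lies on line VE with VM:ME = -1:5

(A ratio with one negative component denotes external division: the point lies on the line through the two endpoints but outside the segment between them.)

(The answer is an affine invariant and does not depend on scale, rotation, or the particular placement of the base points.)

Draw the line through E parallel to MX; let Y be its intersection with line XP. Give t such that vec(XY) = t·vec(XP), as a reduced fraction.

Assign P = (0, 0), V = (1, 0), E = (0, 1) — the answer is frame-independent, so this choice is without loss of generality.
1. X lies on line VP with VX:XP = 2:3 ⇒ X = (3/5, 0)
2. M lies on line VE with VM:ME = -1:5 ⇒ M = (5/4, -1/4)
through E parallel to MX: direction (-13/20, 1/4); meets XP at Y = (13/5, 0)
Y = X + t·(P−X) with t = -10/3

t = -10/3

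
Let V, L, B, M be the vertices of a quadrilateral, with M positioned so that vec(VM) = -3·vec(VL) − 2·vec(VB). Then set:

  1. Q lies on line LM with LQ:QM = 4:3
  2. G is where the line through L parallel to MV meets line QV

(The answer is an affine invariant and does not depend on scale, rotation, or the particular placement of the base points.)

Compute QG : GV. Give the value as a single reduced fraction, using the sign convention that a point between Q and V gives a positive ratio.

QG:GV = -4/7

Assign V = (0, 0), L = (1, 0), B = (0, 1), M = (-3, -2) — the answer is frame-independent, so this choice is without loss of generality.
1. Q lies on line LM with LQ:QM = 4:3 ⇒ Q = (-9/7, -8/7)
2. G is where the line through L parallel to MV meets line QV ⇒ G = (-3, -8/3)
G = Q + t·(V−Q) with t = -4/3, so QG:GV = t:(1−t) = -4/3:7/3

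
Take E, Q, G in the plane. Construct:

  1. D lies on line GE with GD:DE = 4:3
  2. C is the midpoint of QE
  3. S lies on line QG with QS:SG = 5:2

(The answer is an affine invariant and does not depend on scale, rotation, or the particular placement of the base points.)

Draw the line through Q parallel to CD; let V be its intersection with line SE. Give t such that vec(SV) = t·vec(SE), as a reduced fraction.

Set E = (0, 0), Q = (1, 0), G = (0, 1); any affine frame gives the same invariant.
1. D lies on line GE with GD:DE = 4:3 ⇒ D = (0, 3/7)
2. C is the midpoint of QE ⇒ C = (1/2, 0)
3. S lies on line QG with QS:SG = 5:2 ⇒ S = (2/7, 5/7)
through Q parallel to CD: direction (-1/2, 3/7); meets SE at V = (12/47, 30/47)
V = S + t·(E−S) with t = 5/47

t = 5/47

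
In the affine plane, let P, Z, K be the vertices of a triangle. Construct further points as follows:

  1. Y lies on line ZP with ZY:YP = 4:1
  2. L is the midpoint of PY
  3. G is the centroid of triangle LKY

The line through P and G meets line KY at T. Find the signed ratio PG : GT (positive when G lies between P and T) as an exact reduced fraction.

PG:GT = 5

Work in coordinates with P = (0, 0), Z = (1, 0), K = (0, 1).
1. Y lies on line ZP with ZY:YP = 4:1 ⇒ Y = (1/5, 0)
2. L is the midpoint of PY ⇒ L = (1/10, 0)
3. G is the centroid of triangle LKY ⇒ G = (1/10, 1/3)
line PG meets KY at T = (3/25, 2/5)
G = P + t·(T−P) with t = 5/6, so PG:GT = 5/6:1/6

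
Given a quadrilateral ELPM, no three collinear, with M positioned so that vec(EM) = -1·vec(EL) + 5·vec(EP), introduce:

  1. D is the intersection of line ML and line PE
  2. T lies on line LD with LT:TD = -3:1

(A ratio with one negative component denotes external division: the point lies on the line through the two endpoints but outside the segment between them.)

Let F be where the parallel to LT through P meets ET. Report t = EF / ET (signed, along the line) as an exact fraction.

Assign E = (0, 0), L = (1, 0), P = (0, 1), M = (-1, 5) — the answer is frame-independent, so this choice is without loss of generality.
1. D is the intersection of line ML and line PE ⇒ D = (0, 5/2)
2. T lies on line LD with LT:TD = -3:1 ⇒ T = (-1/2, 15/4)
through P parallel to LT: direction (-3/2, 15/4); meets ET at F = (-1/5, 3/2)
F = E + t·(T−E) with t = 2/5

t = 2/5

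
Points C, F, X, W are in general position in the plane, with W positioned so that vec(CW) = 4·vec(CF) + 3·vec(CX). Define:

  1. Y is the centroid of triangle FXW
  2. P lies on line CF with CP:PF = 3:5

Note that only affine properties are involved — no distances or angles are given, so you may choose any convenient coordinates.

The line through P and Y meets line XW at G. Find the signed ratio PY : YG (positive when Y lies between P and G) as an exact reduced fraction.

Choose coordinates C = (0, 0), F = (1, 0), X = (0, 1), W = (4, 3).
1. Y is the centroid of triangle FXW ⇒ Y = (5/3, 4/3)
2. P lies on line CF with CP:PF = 3:5 ⇒ P = (3/8, 0)
line PY meets XW at G = (86/33, 76/33)
Y = P + t·(G−P) with t = 11/19, so PY:YG = 11/19:8/19

PY:YG = 11/8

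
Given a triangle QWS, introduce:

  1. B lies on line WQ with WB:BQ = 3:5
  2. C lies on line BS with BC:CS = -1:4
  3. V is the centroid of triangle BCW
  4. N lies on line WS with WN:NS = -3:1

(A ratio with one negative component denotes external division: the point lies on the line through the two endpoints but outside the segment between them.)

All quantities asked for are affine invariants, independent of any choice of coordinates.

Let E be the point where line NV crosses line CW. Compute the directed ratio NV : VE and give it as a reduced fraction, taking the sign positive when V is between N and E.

Assign Q = (0, 0), W = (1, 0), S = (0, 1) — the answer is frame-independent, so this choice is without loss of generality.
1. B lies on line WQ with WB:BQ = 3:5 ⇒ B = (5/8, 0)
2. C lies on line BS with BC:CS = -1:4 ⇒ C = (5/6, -1/3)
3. V is the centroid of triangle BCW ⇒ V = (59/72, -1/9)
4. N lies on line WS with WN:NS = -3:1 ⇒ N = (-1/2, 3/2)
line NV meets CW at E = (61/68, -7/34)
V = N + t·(E−N) with t = 17/18, so NV:VE = 17/18:1/18

NV:VE = 17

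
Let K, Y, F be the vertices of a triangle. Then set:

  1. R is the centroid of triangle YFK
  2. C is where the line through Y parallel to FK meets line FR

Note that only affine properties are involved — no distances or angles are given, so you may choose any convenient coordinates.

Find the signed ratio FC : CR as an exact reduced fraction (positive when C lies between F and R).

Choose coordinates K = (0, 0), Y = (1, 0), F = (0, 1).
1. R is the centroid of triangle YFK ⇒ R = (1/3, 1/3)
2. C is where the line through Y parallel to FK meets line FR ⇒ C = (1, -1)
C = F + t·(R−F) with t = 3, so FC:CR = t:(1−t) = 3:-2

FC:CR = -3/2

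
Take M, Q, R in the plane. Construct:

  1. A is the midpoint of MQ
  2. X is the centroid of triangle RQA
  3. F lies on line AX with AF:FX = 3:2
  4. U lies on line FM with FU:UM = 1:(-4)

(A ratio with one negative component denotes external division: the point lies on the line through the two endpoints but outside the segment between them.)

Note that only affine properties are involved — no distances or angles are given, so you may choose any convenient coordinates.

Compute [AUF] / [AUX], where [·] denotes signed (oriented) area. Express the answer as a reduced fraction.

Choose coordinates M = (0, 0), Q = (1, 0), R = (0, 1).
1. A is the midpoint of MQ ⇒ A = (1/2, 0)
2. X is the centroid of triangle RQA ⇒ X = (1/2, 1/3)
3. F lies on line AX with AF:FX = 3:2 ⇒ F = (1/2, 1/5)
4. U lies on line FM with FU:UM = 1:(-4) ⇒ U = (2/3, 4/15)
2·[AUF] = 1/30, 2·[AUX] = 1/18
[AUF]:[AUX] = 1/30:1/18 = 3/5

[AUF]:[AUX] = 3/5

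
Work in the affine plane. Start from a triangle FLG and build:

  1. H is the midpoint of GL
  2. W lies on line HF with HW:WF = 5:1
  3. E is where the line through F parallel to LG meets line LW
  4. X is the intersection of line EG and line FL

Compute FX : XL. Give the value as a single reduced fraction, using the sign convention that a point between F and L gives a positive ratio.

FX:XL = -1/10

Set F = (0, 0), L = (1, 0), G = (0, 1); any affine frame gives the same invariant.
1. H is the midpoint of GL ⇒ H = (1/2, 1/2)
2. W lies on line HF with HW:WF = 5:1 ⇒ W = (1/12, 1/12)
3. E is where the line through F parallel to LG meets line LW ⇒ E = (-1/10, 1/10)
4. X is the intersection of line EG and line FL ⇒ X = (-1/9, 0)
X = F + t·(L−F) with t = -1/9, so FX:XL = t:(1−t) = -1/9:10/9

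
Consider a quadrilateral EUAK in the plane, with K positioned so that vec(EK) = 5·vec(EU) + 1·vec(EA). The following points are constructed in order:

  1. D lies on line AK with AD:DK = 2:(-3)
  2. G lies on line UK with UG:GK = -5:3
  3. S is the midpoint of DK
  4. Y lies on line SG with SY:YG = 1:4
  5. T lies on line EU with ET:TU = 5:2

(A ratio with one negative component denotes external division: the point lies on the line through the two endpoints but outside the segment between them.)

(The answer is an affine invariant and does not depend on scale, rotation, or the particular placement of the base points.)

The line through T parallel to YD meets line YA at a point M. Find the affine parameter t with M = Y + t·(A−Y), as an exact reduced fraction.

Assign E = (0, 0), U = (1, 0), A = (0, 1), K = (5, 1) — the answer is frame-independent, so this choice is without loss of generality.
1. D lies on line AK with AD:DK = 2:(-3) ⇒ D = (-10, 1)
2. G lies on line UK with UG:GK = -5:3 ⇒ G = (11, 5/2)
3. S is the midpoint of DK ⇒ S = (-5/2, 1)
4. Y lies on line SG with SY:YG = 1:4 ⇒ Y = (1/5, 13/10)
5. T lies on line EU with ET:TU = 5:2 ⇒ T = (5/7, 0)
through T parallel to YD: direction (-51/5, -3/10); meets YA at M = (-243/350, -29/700)
M = Y + t·(A−Y) with t = 313/70

t = 313/70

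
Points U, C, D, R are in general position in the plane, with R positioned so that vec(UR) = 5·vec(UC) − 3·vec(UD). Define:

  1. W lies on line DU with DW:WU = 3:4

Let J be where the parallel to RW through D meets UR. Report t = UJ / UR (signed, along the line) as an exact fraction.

t = 7/4

Choose coordinates U = (0, 0), C = (1, 0), D = (0, 1), R = (5, -3).
1. W lies on line DU with DW:WU = 3:4 ⇒ W = (0, 4/7)
through D parallel to RW: direction (-5, 25/7); meets UR at J = (35/4, -21/4)
J = U + t·(R−U) with t = 7/4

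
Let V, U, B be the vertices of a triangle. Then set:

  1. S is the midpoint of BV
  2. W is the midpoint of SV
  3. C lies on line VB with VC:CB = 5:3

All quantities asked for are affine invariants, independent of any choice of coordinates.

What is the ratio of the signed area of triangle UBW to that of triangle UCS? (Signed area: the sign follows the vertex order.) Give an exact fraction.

Assign V = (0, 0), U = (1, 0), B = (0, 1) — the answer is frame-independent, so this choice is without loss of generality.
1. S is the midpoint of BV ⇒ S = (0, 1/2)
2. W is the midpoint of SV ⇒ W = (0, 1/4)
3. C lies on line VB with VC:CB = 5:3 ⇒ C = (0, 5/8)
2·[UBW] = 3/4, 2·[UCS] = 1/8
[UBW]:[UCS] = 3/4:1/8 = 6

[UBW]:[UCS] = 6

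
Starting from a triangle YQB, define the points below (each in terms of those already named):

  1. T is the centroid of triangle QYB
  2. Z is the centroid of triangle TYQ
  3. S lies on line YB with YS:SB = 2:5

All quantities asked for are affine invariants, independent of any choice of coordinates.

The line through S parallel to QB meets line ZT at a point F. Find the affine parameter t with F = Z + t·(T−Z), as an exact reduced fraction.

Work in coordinates with Y = (0, 0), Q = (1, 0), B = (0, 1).
1. T is the centroid of triangle QYB ⇒ T = (1/3, 1/3)
2. Z is the centroid of triangle TYQ ⇒ Z = (4/9, 1/9)
3. S lies on line YB with YS:SB = 2:5 ⇒ S = (0, 2/7)
through S parallel to QB: direction (-1, 1); meets ZT at F = (5/7, -3/7)
F = Z + t·(T−Z) with t = -17/7

t = -17/7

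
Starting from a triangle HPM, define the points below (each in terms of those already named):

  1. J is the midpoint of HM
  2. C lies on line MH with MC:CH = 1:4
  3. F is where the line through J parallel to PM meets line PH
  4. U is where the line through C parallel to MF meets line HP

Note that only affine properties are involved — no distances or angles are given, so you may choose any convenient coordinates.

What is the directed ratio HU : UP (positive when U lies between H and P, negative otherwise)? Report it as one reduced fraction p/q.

Assign H = (0, 0), P = (1, 0), M = (0, 1) — the answer is frame-independent, so this choice is without loss of generality.
1. J is the midpoint of HM ⇒ J = (0, 1/2)
2. C lies on line MH with MC:CH = 1:4 ⇒ C = (0, 4/5)
3. F is where the line through J parallel to PM meets line PH ⇒ F = (1/2, 0)
4. U is where the line through C parallel to MF meets line HP ⇒ U = (2/5, 0)
U = H + t·(P−H) with t = 2/5, so HU:UP = t:(1−t) = 2/5:3/5

HU:UP = 2/3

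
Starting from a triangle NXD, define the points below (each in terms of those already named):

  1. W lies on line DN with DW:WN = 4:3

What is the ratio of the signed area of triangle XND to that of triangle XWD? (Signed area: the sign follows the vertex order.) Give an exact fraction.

Choose coordinates N = (0, 0), X = (1, 0), D = (0, 1).
1. W lies on line DN with DW:WN = 4:3 ⇒ W = (0, 3/7)
2·[XND] = -1, 2·[XWD] = -4/7
[XND]:[XWD] = -1:-4/7 = 7/4

[XND]:[XWD] = 7/4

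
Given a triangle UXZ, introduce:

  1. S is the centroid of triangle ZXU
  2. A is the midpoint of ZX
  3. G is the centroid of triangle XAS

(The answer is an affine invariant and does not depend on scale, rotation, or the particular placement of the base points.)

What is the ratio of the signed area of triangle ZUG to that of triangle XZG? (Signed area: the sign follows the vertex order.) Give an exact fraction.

Set U = (0, 0), X = (1, 0), Z = (0, 1); any affine frame gives the same invariant.
1. S is the centroid of triangle ZXU ⇒ S = (1/3, 1/3)
2. A is the midpoint of ZX ⇒ A = (1/2, 1/2)
3. G is the centroid of triangle XAS ⇒ G = (11/18, 5/18)
2·[ZUG] = 11/18, 2·[XZG] = 1/9
[ZUG]:[XZG] = 11/18:1/9 = 11/2

[ZUG]:[XZG] = 11/2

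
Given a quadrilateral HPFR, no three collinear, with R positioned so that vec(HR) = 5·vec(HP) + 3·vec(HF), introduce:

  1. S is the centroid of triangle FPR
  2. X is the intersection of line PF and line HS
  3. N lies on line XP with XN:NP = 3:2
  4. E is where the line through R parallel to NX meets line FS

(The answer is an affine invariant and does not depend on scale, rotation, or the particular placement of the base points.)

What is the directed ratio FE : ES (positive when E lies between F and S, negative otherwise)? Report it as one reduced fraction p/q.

Work in coordinates with H = (0, 0), P = (1, 0), F = (0, 1), R = (5, 3).
1. S is the centroid of triangle FPR ⇒ S = (2, 4/3)
2. X is the intersection of line PF and line HS ⇒ X = (3/5, 2/5)
3. N lies on line XP with XN:NP = 3:2 ⇒ N = (21/25, 4/25)
4. E is where the line through R parallel to NX meets line FS ⇒ E = (6, 2)
E = F + t·(S−F) with t = 3, so FE:ES = t:(1−t) = 3:-2

FE:ES = -3/2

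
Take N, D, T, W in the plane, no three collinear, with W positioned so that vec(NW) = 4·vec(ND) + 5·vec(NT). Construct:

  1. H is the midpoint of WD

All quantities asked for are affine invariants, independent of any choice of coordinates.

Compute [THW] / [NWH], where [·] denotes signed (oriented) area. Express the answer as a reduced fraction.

[THW]:[NWH] = -8/5

Set N = (0, 0), D = (1, 0), T = (0, 1), W = (4, 5); any affine frame gives the same invariant.
1. H is the midpoint of WD ⇒ H = (5/2, 5/2)
2·[THW] = 4, 2·[NWH] = -5/2
[THW]:[NWH] = 4:-5/2 = -8/5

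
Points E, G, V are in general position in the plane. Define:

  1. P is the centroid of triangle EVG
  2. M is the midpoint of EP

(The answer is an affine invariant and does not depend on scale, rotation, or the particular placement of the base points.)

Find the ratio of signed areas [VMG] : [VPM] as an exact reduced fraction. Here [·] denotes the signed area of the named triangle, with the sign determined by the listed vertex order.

[VMG]:[VPM] = -4

Work in coordinates with E = (0, 0), G = (1, 0), V = (0, 1).
1. P is the centroid of triangle EVG ⇒ P = (1/3, 1/3)
2. M is the midpoint of EP ⇒ M = (1/6, 1/6)
2·[VMG] = 2/3, 2·[VPM] = -1/6
[VMG]:[VPM] = 2/3:-1/6 = -4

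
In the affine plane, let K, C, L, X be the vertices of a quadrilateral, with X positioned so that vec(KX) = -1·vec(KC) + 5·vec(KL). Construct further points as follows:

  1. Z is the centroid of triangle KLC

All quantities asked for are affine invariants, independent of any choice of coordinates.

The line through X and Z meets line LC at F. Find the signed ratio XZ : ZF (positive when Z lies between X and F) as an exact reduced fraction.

XZ:ZF = -10

Work in coordinates with K = (0, 0), C = (1, 0), L = (0, 1), X = (-1, 5).
1. Z is the centroid of triangle KLC ⇒ Z = (1/3, 1/3)
line XZ meets LC at F = (1/5, 4/5)
Z = X + t·(F−X) with t = 10/9, so XZ:ZF = 10/9:-1/9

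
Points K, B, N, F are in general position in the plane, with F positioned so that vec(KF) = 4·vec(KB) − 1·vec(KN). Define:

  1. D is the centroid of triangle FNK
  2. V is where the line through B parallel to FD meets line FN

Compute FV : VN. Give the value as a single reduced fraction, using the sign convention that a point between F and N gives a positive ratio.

FV:VN = -1/5

Choose coordinates K = (0, 0), B = (1, 0), N = (0, 1), F = (4, -1).
1. D is the centroid of triangle FNK ⇒ D = (4/3, 0)
2. V is where the line through B parallel to FD meets line FN ⇒ V = (5, -3/2)
V = F + t·(N−F) with t = -1/4, so FV:VN = t:(1−t) = -1/4:5/4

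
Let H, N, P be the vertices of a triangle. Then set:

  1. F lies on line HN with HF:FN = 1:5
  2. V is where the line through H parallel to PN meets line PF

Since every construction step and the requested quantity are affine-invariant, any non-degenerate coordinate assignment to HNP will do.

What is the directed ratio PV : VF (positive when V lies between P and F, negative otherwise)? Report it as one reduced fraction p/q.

PV:VF = -6

Assign H = (0, 0), N = (1, 0), P = (0, 1) — the answer is frame-independent, so this choice is without loss of generality.
1. F lies on line HN with HF:FN = 1:5 ⇒ F = (1/6, 0)
2. V is where the line through H parallel to PN meets line PF ⇒ V = (1/5, -1/5)
V = P + t·(F−P) with t = 6/5, so PV:VF = t:(1−t) = 6/5:-1/5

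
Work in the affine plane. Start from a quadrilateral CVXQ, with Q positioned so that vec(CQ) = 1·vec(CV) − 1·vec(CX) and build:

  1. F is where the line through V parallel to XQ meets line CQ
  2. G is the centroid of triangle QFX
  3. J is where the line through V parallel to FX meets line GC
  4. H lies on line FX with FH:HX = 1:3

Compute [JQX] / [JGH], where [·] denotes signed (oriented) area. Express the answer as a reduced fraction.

Choose coordinates C = (0, 0), V = (1, 0), X = (0, 1), Q = (1, -1).
1. F is where the line through V parallel to XQ meets line CQ ⇒ F = (2, -2)
2. G is the centroid of triangle QFX ⇒ G = (1, -2/3)
3. J is where the line through V parallel to FX meets line GC ⇒ J = (9/5, -6/5)
4. H lies on line FX with FH:HX = 1:3 ⇒ H = (3/2, -5/4)
2·[JQX] = -7/5, 2·[JGH] = 1/5
[JQX]:[JGH] = -7/5:1/5 = -7

[JQX]:[JGH] = -7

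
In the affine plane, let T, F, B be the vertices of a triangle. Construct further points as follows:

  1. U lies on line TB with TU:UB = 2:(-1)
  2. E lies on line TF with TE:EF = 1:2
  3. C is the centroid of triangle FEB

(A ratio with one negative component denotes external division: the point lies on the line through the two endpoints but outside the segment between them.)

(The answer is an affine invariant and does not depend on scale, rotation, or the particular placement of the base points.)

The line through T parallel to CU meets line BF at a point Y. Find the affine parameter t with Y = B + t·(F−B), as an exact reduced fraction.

Set T = (0, 0), F = (1, 0), B = (0, 1); any affine frame gives the same invariant.
1. U lies on line TB with TU:UB = 2:(-1) ⇒ U = (0, 2)
2. E lies on line TF with TE:EF = 1:2 ⇒ E = (1/3, 0)
3. C is the centroid of triangle FEB ⇒ C = (4/9, 1/3)
through T parallel to CU: direction (-4/9, 5/3); meets BF at Y = (-4/11, 15/11)
Y = B + t·(F−B) with t = -4/11

t = -4/11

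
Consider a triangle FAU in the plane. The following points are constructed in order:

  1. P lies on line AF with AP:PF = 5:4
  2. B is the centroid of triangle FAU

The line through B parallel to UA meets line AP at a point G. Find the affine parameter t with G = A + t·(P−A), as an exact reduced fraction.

t = 3/5

Set F = (0, 0), A = (1, 0), U = (0, 1); any affine frame gives the same invariant.
1. P lies on line AF with AP:PF = 5:4 ⇒ P = (4/9, 0)
2. B is the centroid of triangle FAU ⇒ B = (1/3, 1/3)
through B parallel to UA: direction (1, -1); meets AP at G = (2/3, 0)
G = A + t·(P−A) with t = 3/5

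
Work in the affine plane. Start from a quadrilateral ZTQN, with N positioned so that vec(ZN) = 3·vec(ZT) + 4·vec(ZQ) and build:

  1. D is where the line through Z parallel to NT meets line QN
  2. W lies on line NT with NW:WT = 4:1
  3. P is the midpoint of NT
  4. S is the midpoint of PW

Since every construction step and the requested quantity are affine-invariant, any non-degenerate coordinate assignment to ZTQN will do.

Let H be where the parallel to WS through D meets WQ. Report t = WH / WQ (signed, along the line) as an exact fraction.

t = 2/3

Assign Z = (0, 0), T = (1, 0), Q = (0, 1), N = (3, 4) — the answer is frame-independent, so this choice is without loss of generality.
1. D is where the line through Z parallel to NT meets line QN ⇒ D = (1, 2)
2. W lies on line NT with NW:WT = 4:1 ⇒ W = (7/5, 4/5)
3. P is the midpoint of NT ⇒ P = (2, 2)
4. S is the midpoint of PW ⇒ S = (17/10, 7/5)
through D parallel to WS: direction (3/10, 3/5); meets WQ at H = (7/15, 14/15)
H = W + t·(Q−W) with t = 2/3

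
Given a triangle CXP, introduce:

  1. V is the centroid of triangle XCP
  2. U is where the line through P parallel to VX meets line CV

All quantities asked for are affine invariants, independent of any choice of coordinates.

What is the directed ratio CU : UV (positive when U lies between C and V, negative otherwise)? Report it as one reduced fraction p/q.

Work in coordinates with C = (0, 0), X = (1, 0), P = (0, 1).
1. V is the centroid of triangle XCP ⇒ V = (1/3, 1/3)
2. U is where the line through P parallel to VX meets line CV ⇒ U = (2/3, 2/3)
U = C + t·(V−C) with t = 2, so CU:UV = t:(1−t) = 2:-1

CU:UV = -2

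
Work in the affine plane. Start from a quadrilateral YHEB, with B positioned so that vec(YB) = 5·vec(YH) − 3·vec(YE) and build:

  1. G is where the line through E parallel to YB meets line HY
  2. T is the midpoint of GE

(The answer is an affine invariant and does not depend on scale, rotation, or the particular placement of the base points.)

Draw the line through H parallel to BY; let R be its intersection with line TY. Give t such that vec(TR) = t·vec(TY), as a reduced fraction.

Set Y = (0, 0), H = (1, 0), E = (0, 1), B = (5, -3); any affine frame gives the same invariant.
1. G is where the line through E parallel to YB meets line HY ⇒ G = (5/3, 0)
2. T is the midpoint of GE ⇒ T = (5/6, 1/2)
through H parallel to BY: direction (-5, 3); meets TY at R = (1/2, 3/10)
R = T + t·(Y−T) with t = 2/5

t = 2/5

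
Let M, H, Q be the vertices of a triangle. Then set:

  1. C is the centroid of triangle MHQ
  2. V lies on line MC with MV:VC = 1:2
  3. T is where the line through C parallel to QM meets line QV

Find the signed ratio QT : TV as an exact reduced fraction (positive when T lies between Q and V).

Assign M = (0, 0), H = (1, 0), Q = (0, 1) — the answer is frame-independent, so this choice is without loss of generality.
1. C is the centroid of triangle MHQ ⇒ C = (1/3, 1/3)
2. V lies on line MC with MV:VC = 1:2 ⇒ V = (1/9, 1/9)
3. T is where the line through C parallel to QM meets line QV ⇒ T = (1/3, -5/3)
T = Q + t·(V−Q) with t = 3, so QT:TV = t:(1−t) = 3:-2

QT:TV = -3/2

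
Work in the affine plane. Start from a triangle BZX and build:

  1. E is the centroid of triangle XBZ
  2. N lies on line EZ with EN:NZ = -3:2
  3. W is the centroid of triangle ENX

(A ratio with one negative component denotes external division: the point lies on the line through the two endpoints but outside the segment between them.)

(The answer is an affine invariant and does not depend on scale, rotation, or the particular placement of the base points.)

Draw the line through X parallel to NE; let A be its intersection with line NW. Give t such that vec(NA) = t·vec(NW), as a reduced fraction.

t = 3

Assign B = (0, 0), Z = (1, 0), X = (0, 1) — the answer is frame-independent, so this choice is without loss of generality.
1. E is the centroid of triangle XBZ ⇒ E = (1/3, 1/3)
2. N lies on line EZ with EN:NZ = -3:2 ⇒ N = (7/3, -2/3)
3. W is the centroid of triangle ENX ⇒ W = (8/9, 2/9)
through X parallel to NE: direction (-2, 1); meets NW at A = (-2, 2)
A = N + t·(W−N) with t = 3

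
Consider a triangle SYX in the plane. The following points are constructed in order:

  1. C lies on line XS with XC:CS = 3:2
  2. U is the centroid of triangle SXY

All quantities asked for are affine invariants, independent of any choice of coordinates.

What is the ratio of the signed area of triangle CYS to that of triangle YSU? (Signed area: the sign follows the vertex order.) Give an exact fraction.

[CYS]:[YSU] = 6/5

Assign S = (0, 0), Y = (1, 0), X = (0, 1) — the answer is frame-independent, so this choice is without loss of generality.
1. C lies on line XS with XC:CS = 3:2 ⇒ C = (0, 2/5)
2. U is the centroid of triangle SXY ⇒ U = (1/3, 1/3)
2·[CYS] = -2/5, 2·[YSU] = -1/3
[CYS]:[YSU] = -2/5:-1/3 = 6/5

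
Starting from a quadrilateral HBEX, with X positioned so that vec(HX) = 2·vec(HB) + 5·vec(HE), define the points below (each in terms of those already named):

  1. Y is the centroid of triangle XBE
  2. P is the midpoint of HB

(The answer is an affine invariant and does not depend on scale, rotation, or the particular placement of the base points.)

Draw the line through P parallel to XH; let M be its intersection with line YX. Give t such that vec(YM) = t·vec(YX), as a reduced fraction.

t = -3/2

Assign H = (0, 0), B = (1, 0), E = (0, 1), X = (2, 5) — the answer is frame-independent, so this choice is without loss of generality.
1. Y is the centroid of triangle XBE ⇒ Y = (1, 2)
2. P is the midpoint of HB ⇒ P = (1/2, 0)
through P parallel to XH: direction (-2, -5); meets YX at M = (-1/2, -5/2)
M = Y + t·(X−Y) with t = -3/2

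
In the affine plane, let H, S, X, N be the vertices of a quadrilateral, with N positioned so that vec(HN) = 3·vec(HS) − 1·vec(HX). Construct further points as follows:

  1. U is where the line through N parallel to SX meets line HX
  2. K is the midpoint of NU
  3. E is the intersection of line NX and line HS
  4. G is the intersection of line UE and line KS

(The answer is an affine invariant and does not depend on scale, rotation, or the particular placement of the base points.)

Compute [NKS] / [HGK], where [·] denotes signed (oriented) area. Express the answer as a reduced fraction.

[NKS]:[HGK] = 7

Set H = (0, 0), S = (1, 0), X = (0, 1), N = (3, -1); any affine frame gives the same invariant.
1. U is where the line through N parallel to SX meets line HX ⇒ U = (0, 2)
2. K is the midpoint of NU ⇒ K = (3/2, 1/2)
3. E is the intersection of line NX and line HS ⇒ E = (3/2, 0)
4. G is the intersection of line UE and line KS ⇒ G = (9/7, 2/7)
2·[NKS] = 3/2, 2·[HGK] = 3/14
[NKS]:[HGK] = 3/2:3/14 = 7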